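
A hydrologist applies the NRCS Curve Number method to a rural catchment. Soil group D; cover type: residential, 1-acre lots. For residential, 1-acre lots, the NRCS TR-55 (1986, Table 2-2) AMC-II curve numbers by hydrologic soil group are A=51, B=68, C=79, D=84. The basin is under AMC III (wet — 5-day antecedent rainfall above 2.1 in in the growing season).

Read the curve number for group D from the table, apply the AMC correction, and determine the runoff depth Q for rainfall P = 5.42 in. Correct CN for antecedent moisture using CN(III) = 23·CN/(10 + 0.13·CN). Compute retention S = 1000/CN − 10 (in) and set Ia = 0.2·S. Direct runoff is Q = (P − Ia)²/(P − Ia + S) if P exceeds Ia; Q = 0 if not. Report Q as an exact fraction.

Q = 16101833449/3547465950 in ≈ 4.539 in

NRCS table: residential, 1-acre lots, soil group D → CN(II) = 84
Adjust CN=84 to AMC III: 23·84/(10 + 0.13·84) → 1932 ÷ (523/25) = 48300/523 ≈ 92.352
S = 1000/(48300/523) − 10 = 400/483 in ≈ 0.828 in
Ia = 0.2S: 0.2·0.828 = 0.166 in (exactly 80/483)
Since P=5.420 > Ia=0.166: effective rainfall P−Ia = 126893/24150 in
Q: (126893/24150)² ÷ (146893/24150) = 16101833449/3547465950 in (≈ 4.539 in)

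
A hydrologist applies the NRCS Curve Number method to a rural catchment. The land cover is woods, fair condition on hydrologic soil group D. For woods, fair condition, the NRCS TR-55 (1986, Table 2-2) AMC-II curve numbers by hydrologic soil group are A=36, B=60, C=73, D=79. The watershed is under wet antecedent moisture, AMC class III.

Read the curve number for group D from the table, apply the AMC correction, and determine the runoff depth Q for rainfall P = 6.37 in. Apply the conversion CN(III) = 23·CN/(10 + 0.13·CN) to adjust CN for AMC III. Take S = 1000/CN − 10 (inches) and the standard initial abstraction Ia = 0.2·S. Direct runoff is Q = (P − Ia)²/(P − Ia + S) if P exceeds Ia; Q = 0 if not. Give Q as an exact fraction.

NRCS table: woods, fair condition, soil group D → CN(II) = 79
CN(III) from CN(II)=79: (23·79)/(10 + 0.13·79) = 181700/2027 ≈ 89.640
Max retention: S = 1000/(181700/2027) − 10 = 2100/1817 in (≈ 1.156 in)
Initial abstraction Ia = S/5 = (2100/1817)/5 = 420/1817 ≈ 0.231 in
P − Ia = 6.370 − 0.231 = 1115429/181700 ≈ 6.139 in (> 0, runoff occurs)
Q: (1115429/181700)² ÷ (1325429/181700) = 177740264863/34404349900 in (≈ 5.166 in)

Q = 177740264863/34404349900 in ≈ 5.166 in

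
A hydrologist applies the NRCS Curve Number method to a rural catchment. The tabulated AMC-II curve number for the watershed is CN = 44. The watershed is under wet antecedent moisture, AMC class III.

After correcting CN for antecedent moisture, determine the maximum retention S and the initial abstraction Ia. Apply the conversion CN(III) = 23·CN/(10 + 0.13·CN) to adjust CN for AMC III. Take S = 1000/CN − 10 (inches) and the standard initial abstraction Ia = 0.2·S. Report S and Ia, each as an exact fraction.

S = 1400/253 in ≈ 5.534 in; Ia = 280/253 in ≈ 1.107 in

Adjust CN=44 to AMC III: 23·44/(10 + 0.13·44) → 1012 ÷ (393/25) = 25300/393 ≈ 64.377
Retention S: 1000/CN − 10 with CN=64.377 → S = 1400/253 ≈ 5.534 in
Ia = 0.2S: 0.2·5.534 = 1.107 in (exactly 280/253)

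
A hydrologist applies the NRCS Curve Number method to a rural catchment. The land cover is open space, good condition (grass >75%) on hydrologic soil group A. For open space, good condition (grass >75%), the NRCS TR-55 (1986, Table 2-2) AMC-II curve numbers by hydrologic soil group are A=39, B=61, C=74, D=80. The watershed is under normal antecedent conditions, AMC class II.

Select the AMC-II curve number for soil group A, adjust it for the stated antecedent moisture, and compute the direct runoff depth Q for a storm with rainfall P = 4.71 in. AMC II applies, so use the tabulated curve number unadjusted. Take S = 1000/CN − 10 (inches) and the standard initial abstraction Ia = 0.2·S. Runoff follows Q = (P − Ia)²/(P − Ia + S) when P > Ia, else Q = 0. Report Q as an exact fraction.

NRCS table: open space, good condition (grass >75%), soil group A → CN(II) = 39
CN(II) = 39; AMC II needs no correction.
S = 1000/39 − 10 = 610/39 in ≈ 15.641 in
Initial abstraction Ia = S/5 = (610/39)/5 = 122/39 ≈ 3.128 in
Since P=4.710 > Ia=3.128: effective rainfall P−Ia = 6169/3900 in
Runoff Q = (P−Ia)²/(P−Ia+S) = (1.582)²/(1.582+15.641) = 38056561/261959100 ≈ 0.145 in

Q = 38056561/261959100 in ≈ 0.145 in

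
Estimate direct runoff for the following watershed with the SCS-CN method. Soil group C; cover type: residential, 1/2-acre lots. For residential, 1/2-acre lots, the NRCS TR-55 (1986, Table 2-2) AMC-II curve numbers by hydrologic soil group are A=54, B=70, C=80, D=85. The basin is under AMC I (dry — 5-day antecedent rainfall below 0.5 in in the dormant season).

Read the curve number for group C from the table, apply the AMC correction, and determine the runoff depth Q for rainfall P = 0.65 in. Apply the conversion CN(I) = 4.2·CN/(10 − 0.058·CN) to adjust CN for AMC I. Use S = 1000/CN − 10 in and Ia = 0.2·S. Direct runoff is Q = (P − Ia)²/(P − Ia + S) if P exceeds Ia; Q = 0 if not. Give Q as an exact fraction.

NRCS table: residential, 1/2-acre lots, soil group C → CN(II) = 80
CN(I) from CN(II)=80: (4.2·80)/(10 − 0.058·80) = 4200/67 ≈ 62.687
Max retention: S = 1000/(4200/67) − 10 = 125/21 in (≈ 5.952 in)
Ia = 0.2·(125/21) = 25/21 in ≈ 1.190 in
P = 0.650 ≤ Ia = 1.190 in: entire storm abstracted, Q = 0.

Q = 0 in ≈ 0.000 in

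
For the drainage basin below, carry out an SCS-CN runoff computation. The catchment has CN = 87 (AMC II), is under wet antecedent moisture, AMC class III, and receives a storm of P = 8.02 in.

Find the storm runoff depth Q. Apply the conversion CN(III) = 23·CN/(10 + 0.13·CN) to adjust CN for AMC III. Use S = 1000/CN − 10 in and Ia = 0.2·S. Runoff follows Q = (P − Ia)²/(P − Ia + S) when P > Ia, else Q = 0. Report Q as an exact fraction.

Q = 623153938801/85482820050 in ≈ 7.290 in

Adjust CN=87 to AMC III: 23·87/(10 + 0.13·87) → 2001 ÷ (2131/100) = 200100/2131 ≈ 93.900
Max retention: S = 1000/(200100/2131) − 10 = 1300/2001 in (≈ 0.650 in)
Ia = 0.2·(1300/2001) = 260/2001 in ≈ 0.130 in
Since P=8.020 > Ia=0.130: effective rainfall P−Ia = 789401/100050 in
Runoff Q = (P−Ia)²/(P−Ia+S) = (7.890)²/(7.890+0.650) = 623153938801/85482820050 ≈ 7.290 in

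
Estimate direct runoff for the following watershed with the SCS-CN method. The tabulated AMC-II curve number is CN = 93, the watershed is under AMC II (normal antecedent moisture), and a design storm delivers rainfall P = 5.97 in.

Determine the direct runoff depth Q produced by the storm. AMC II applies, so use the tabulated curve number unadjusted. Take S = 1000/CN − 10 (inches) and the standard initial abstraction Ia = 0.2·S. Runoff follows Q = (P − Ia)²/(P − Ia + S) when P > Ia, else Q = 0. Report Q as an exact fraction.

Q = 2929082641/568425300 in ≈ 5.153 in

Average conditions: CN = 93 (no AMC adjustment).
Retention S: 1000/CN − 10 with CN=93.000 → S = 70/93 ≈ 0.753 in
Ia = 0.2·(70/93) = 14/93 in ≈ 0.151 in
Since P=5.970 > Ia=0.151: effective rainfall P−Ia = 54121/9300 in
Runoff Q = (P−Ia)²/(P−Ia+S) = (5.819)²/(5.819+0.753) = 2929082641/568425300 ≈ 5.153 in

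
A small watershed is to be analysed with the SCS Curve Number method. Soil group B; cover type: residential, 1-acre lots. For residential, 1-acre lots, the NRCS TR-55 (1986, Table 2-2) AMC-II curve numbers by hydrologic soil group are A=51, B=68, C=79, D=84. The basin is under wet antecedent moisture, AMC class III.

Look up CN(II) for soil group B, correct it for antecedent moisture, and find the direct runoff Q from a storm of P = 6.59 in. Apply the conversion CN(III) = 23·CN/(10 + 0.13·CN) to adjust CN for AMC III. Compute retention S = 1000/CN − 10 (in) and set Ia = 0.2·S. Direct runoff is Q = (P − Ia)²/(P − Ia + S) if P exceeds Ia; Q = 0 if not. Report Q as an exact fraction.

NRCS table: residential, 1-acre lots, soil group B → CN(II) = 68
Adjust CN=68 to AMC III: 23·68/(10 + 0.13·68) → 1564 ÷ (471/25) = 39100/471 ≈ 83.015
Retention S: 1000/CN − 10 with CN=83.015 → S = 800/391 ≈ 2.046 in
Initial abstraction Ia = S/5 = (800/391)/5 = 160/391 ≈ 0.409 in
P − Ia = 6.590 − 0.409 = 241669/39100 ≈ 6.181 in (> 0, runoff occurs)
Runoff Q = (P−Ia)²/(P−Ia+S) = (6.181)²/(6.181+2.046) = 58403905561/12577257900 ≈ 4.644 in

Q = 58403905561/12577257900 in ≈ 4.644 in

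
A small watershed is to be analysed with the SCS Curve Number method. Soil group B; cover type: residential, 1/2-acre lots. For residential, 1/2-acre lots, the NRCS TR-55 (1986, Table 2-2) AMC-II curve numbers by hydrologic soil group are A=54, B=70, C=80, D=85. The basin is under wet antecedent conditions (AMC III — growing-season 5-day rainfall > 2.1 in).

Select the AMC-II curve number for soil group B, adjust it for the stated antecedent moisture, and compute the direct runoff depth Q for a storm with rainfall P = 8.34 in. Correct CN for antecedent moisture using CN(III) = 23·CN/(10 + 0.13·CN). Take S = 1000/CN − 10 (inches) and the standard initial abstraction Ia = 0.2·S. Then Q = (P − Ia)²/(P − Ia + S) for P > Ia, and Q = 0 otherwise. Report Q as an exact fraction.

Q = 457061641/70783650 in ≈ 6.457 in

NRCS table: residential, 1/2-acre lots, soil group B → CN(II) = 70
Adjust CN=70 to AMC III: 23·70/(10 + 0.13·70) → 1610 ÷ (191/10) = 16100/191 ≈ 84.293
S = 1000/(16100/191) − 10 = 300/161 in ≈ 1.863 in
Ia = 0.2S: 0.2·1.863 = 0.373 in (exactly 60/161)
P − Ia = 8.340 − 0.373 = 64137/8050 ≈ 7.967 in (> 0, runoff occurs)
Q = (64137/8050)²/((64137/8050) + 300/161) = (4113554769/64802500)/(79137/8050) = 457061641/70783650 in ≈ 6.457 in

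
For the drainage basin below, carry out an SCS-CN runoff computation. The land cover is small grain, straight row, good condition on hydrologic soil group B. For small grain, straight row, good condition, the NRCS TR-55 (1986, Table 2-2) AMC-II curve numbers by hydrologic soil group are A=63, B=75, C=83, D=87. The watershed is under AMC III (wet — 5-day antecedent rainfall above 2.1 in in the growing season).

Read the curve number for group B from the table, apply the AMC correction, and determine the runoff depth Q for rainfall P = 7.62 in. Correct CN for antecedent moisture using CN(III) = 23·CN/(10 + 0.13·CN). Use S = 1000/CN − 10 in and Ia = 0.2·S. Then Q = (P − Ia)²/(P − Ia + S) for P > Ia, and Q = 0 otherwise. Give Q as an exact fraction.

Q = 639533521/104497050 in ≈ 6.120 in

NRCS table: small grain, straight row, good condition, soil group B → CN(II) = 75
Adjust CN=75 to AMC III: 23·75/(10 + 0.13·75) → 1725 ÷ (79/4) = 6900/79 ≈ 87.342
S = 1000/(6900/79) − 10 = 100/69 in ≈ 1.449 in
Initial abstraction Ia = S/5 = (100/69)/5 = 20/69 ≈ 0.290 in
P − Ia = 7.620 − 0.290 = 25289/3450 ≈ 7.330 in (> 0, runoff occurs)
Q = (25289/3450)²/((25289/3450) + 100/69) = (639533521/11902500)/(30289/3450) = 639533521/104497050 in ≈ 6.120 in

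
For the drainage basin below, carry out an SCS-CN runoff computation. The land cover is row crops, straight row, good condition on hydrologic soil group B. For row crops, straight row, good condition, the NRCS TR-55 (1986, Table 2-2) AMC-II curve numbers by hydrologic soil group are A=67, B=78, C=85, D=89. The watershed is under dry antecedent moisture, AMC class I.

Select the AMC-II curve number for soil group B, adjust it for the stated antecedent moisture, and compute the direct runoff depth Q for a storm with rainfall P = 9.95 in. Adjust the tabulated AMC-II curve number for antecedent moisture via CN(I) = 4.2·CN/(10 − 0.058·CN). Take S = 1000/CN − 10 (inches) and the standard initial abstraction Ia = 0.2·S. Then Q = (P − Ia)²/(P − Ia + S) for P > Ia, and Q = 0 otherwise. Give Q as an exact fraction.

NRCS table: row crops, straight row, good condition, soil group B → CN(II) = 78
Dry (AMC I): CN(I) = 4.2·78/(10 − 0.058·78) = (1638/5)/(1369/250) = 81900/1369 ≈ 59.825
Retention S: 1000/CN − 10 with CN=59.825 → S = 5500/819 ≈ 6.716 in
Initial abstraction Ia = S/5 = (5500/819)/5 = 1100/819 ≈ 1.343 in
P − Ia = 9.950 − 1.343 = 140981/16380 ≈ 8.607 in (> 0, runoff occurs)
Runoff Q = (P−Ia)²/(P−Ia+S) = (8.607)²/(8.607+6.716) = 19875642361/4111068780 ≈ 4.835 in

Q = 19875642361/4111068780 in ≈ 4.835 in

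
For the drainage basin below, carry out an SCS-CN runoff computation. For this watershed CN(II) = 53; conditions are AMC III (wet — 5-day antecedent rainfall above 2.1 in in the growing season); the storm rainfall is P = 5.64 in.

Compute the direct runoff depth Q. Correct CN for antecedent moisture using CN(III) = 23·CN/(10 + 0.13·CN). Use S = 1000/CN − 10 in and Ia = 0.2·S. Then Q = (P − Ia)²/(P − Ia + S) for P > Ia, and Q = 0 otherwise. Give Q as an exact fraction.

Q = 468432503/172397075 in ≈ 2.717 in

Adjust CN=53 to AMC III: 23·53/(10 + 0.13·53) → 1219 ÷ (1689/100) = 121900/1689 ≈ 72.173
S = 1000/(121900/1689) − 10 = 4700/1219 in ≈ 3.856 in
Ia = 0.2·(4700/1219) = 940/1219 in ≈ 0.771 in
Excess rainfall: 5.640 − 0.771 = 4.869 in; P > Ia so Q > 0
Q: (148379/30475)² ÷ (265879/30475) = 468432503/172397075 in (≈ 2.717 in)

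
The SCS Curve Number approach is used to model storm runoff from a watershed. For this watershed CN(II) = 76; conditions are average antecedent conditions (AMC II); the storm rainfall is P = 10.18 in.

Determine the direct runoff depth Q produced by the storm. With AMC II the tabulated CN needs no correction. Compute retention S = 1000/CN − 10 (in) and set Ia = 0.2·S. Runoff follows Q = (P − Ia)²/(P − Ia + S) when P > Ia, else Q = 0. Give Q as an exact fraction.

Average conditions: CN = 76 (no AMC adjustment).
Retention S: 1000/CN − 10 with CN=76.000 → S = 60/19 ≈ 3.158 in
Initial abstraction Ia = S/5 = (60/19)/5 = 12/19 ≈ 0.632 in
Since P=10.180 > Ia=0.632: effective rainfall P−Ia = 9071/950 in
Runoff Q = (P−Ia)²/(P−Ia+S) = (9.548)²/(9.548+3.158) = 82283041/11467450 ≈ 7.175 in

Q = 82283041/11467450 in ≈ 7.175 in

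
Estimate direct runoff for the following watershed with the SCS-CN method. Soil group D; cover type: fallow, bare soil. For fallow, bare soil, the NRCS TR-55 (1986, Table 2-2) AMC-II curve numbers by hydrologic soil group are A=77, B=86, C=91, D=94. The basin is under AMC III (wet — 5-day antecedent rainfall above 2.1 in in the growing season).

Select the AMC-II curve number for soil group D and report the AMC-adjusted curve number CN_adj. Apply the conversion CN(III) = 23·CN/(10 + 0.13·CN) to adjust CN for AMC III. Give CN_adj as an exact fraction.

NRCS table: fallow, bare soil, soil group D → CN(II) = 94
CN(III) from CN(II)=94: (23·94)/(10 + 0.13·94) = 108100/1111 ≈ 97.300

CN_adj = 108100/1111 ≈ 97.300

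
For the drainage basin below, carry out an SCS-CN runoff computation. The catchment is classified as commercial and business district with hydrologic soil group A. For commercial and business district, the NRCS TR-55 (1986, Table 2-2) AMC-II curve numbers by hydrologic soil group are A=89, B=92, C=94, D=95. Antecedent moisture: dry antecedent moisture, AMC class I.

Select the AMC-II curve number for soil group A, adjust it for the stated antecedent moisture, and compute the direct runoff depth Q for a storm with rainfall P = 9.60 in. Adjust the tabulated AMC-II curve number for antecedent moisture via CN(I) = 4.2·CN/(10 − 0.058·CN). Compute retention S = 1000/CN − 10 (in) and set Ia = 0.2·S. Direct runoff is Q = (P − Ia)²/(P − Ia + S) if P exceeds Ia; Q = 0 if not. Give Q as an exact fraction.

Q = 443228809/65246790 in ≈ 6.793 in

NRCS table: commercial and business district, soil group A → CN(II) = 89
Adjust CN=89 to AMC I: 4.2·89/(10 − 0.058·89) → (1869/5) ÷ (2419/500) = 186900/2419 ≈ 77.263
Max retention: S = 1000/(186900/2419) − 10 = 5500/1869 in (≈ 2.943 in)
Initial abstraction Ia = S/5 = (5500/1869)/5 = 1100/1869 ≈ 0.589 in
P − Ia = 9.600 − 0.589 = 84212/9345 ≈ 9.011 in (> 0, runoff occurs)
Q = (84212/9345)²/((84212/9345) + 5500/1869) = (7091660944/87329025)/(111712/9345) = 443228809/65246790 in ≈ 6.793 in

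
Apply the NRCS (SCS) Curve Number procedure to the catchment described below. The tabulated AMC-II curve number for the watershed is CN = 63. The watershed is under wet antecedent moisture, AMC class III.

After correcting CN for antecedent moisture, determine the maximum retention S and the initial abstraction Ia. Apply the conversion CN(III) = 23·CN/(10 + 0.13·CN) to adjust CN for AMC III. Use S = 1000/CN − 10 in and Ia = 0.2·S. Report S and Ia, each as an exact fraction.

S = 3700/1449 in ≈ 2.553 in; Ia = 740/1449 in ≈ 0.511 in

CN(III) from CN(II)=63: (23·63)/(10 + 0.13·63) = 144900/1819 ≈ 79.659
Retention S: 1000/CN − 10 with CN=79.659 → S = 3700/1449 ≈ 2.553 in
Ia = 0.2·(3700/1449) = 740/1449 in ≈ 0.511 in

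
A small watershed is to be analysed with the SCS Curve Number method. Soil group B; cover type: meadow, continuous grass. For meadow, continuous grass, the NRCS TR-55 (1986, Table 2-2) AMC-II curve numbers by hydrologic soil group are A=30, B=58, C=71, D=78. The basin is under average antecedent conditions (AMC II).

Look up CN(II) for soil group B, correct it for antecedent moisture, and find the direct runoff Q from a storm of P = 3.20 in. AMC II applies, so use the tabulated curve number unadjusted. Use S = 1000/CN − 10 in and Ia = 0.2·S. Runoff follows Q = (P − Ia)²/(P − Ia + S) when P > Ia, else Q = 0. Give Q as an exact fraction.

Q = 16129/47270 in ≈ 0.341 in

NRCS table: meadow, continuous grass, soil group B → CN(II) = 58
AMC II — tabulated CN = 58 applies directly.
S = 1000/58 − 10 = 210/29 in ≈ 7.241 in
Ia = 0.2·(210/29) = 42/29 in ≈ 1.448 in
Since P=3.200 > Ia=1.448: effective rainfall P−Ia = 254/145 in
Q: (254/145)² ÷ (1304/145) = 16129/47270 in (≈ 0.341 in)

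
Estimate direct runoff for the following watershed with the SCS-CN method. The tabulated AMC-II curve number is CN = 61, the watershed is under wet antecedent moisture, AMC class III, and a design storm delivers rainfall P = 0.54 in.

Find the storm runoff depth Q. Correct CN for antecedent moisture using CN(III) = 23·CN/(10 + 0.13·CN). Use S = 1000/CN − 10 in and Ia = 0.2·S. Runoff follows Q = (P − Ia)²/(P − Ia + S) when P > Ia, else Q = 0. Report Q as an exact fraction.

Wet (AMC III): CN(III) = 23·61/(10 + 0.13·61) = 1403/(1793/100) = 140300/1793 ≈ 78.249
Max retention: S = 1000/(140300/1793) − 10 = 3900/1403 in (≈ 2.780 in)
Ia = 0.2·(3900/1403) = 780/1403 in ≈ 0.556 in
P = 0.540 ≤ Ia = 0.556 in: entire storm abstracted, Q = 0.

Q = 0 in ≈ 0.000 in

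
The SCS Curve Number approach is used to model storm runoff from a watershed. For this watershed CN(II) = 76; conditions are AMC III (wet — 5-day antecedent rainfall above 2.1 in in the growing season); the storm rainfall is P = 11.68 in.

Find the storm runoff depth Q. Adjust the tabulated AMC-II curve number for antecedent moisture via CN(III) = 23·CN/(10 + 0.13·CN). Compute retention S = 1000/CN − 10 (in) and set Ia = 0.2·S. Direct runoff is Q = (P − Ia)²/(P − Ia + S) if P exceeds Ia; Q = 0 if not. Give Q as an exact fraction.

Adjust CN=76 to AMC III: 23·76/(10 + 0.13·76) → 1748 ÷ (497/25) = 43700/497 ≈ 87.928
Retention S: 1000/CN − 10 with CN=87.928 → S = 600/437 ≈ 1.373 in
Initial abstraction Ia = S/5 = (600/437)/5 = 120/437 ≈ 0.275 in
Excess rainfall: 11.680 − 0.275 = 11.405 in; P > Ia so Q > 0
Q: (124604/10925)² ÷ (139604/10925) = 3881539204/381293425 in (≈ 10.180 in)

Q = 3881539204/381293425 in ≈ 10.180 in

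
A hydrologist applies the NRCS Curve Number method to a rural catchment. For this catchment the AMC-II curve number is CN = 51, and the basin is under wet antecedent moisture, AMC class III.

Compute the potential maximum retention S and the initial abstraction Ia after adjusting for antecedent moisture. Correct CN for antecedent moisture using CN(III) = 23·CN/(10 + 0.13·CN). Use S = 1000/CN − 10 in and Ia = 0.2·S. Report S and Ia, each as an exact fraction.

S = 4900/1173 in ≈ 4.177 in; Ia = 980/1173 in ≈ 0.835 in

CN(III) from CN(II)=51: (23·51)/(10 + 0.13·51) = 117300/1663 ≈ 70.535
Max retention: S = 1000/(117300/1663) − 10 = 4900/1173 in (≈ 4.177 in)
Ia = 0.2S: 0.2·4.177 = 0.835 in (exactly 980/1173)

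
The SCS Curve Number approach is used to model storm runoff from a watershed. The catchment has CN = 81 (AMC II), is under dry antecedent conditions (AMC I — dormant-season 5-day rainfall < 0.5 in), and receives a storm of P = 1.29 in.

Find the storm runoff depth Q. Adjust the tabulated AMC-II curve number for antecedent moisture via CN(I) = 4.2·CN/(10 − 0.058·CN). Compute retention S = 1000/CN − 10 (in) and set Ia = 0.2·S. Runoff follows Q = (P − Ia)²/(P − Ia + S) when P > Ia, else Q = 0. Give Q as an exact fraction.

Adjust CN=81 to AMC I: 4.2·81/(10 − 0.058·81) → (1701/5) ÷ (2651/500) = 170100/2651 ≈ 64.164
S = 1000/(170100/2651) − 10 = 9500/1701 in ≈ 5.585 in
Initial abstraction Ia = S/5 = (9500/1701)/5 = 1900/1701 ≈ 1.117 in
Excess rainfall: 1.290 − 1.117 = 0.173 in; P > Ia so Q > 0
Q: (29429/170100)² ÷ (979429/170100) = 866066041/166600872900 in (≈ 0.005 in)

Q = 866066041/166600872900 in ≈ 0.005 in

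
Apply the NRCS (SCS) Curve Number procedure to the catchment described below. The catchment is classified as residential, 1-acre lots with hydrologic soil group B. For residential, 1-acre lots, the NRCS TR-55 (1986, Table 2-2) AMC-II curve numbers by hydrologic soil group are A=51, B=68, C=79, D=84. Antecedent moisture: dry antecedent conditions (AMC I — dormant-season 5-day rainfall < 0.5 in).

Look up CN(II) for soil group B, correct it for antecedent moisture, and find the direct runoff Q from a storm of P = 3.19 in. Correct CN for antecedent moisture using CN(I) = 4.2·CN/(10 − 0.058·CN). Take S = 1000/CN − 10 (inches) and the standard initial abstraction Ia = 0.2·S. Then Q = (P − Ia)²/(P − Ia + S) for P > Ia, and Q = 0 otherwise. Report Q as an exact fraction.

NRCS table: residential, 1-acre lots, soil group B → CN(II) = 68
Dry (AMC I): CN(I) = 4.2·68/(10 − 0.058·68) = (1428/5)/(757/125) = 35700/757 ≈ 47.160
Retention S: 1000/CN − 10 with CN=47.160 → S = 4000/357 ≈ 11.204 in
Ia = 0.2S: 0.2·11.204 = 2.241 in (exactly 800/357)
Since P=3.190 > Ia=2.241: effective rainfall P−Ia = 33883/35700 in
Runoff Q = (P−Ia)²/(P−Ia+S) = (0.949)²/(0.949+11.204) = 1148057689/15489623100 ≈ 0.074 in

Q = 1148057689/15489623100 in ≈ 0.074 in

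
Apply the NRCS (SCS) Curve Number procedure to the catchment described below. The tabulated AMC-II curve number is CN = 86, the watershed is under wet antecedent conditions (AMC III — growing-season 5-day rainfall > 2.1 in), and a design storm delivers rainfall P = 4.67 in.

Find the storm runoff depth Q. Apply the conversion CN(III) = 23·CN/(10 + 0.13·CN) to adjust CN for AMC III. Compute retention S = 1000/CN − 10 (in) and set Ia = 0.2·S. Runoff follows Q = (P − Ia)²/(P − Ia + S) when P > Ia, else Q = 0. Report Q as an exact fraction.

Wet (AMC III): CN(III) = 23·86/(10 + 0.13·86) = 1978/(1059/50) = 98900/1059 ≈ 93.390
S = 1000/(98900/1059) − 10 = 700/989 in ≈ 0.708 in
Ia = 0.2·(700/989) = 140/989 in ≈ 0.142 in
Excess rainfall: 4.670 − 0.142 = 4.528 in; P > Ia so Q > 0
Q: (447863/98900)² ÷ (517863/98900) = 200581266769/51216650700 in (≈ 3.916 in)

Q = 200581266769/51216650700 in ≈ 3.916 in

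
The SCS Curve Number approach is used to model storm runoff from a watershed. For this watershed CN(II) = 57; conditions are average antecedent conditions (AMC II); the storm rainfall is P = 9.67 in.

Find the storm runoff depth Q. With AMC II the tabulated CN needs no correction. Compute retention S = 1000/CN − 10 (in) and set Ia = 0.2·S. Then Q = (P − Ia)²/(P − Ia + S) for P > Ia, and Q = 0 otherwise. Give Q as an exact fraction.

AMC II — tabulated CN = 57 applies directly.
S = 1000/57 − 10 = 430/57 in ≈ 7.544 in
Initial abstraction Ia = S/5 = (430/57)/5 = 86/57 ≈ 1.509 in
P − Ia = 9.670 − 1.509 = 46519/5700 ≈ 8.161 in (> 0, runoff occurs)
Runoff Q = (P−Ia)²/(P−Ia+S) = (8.161)²/(8.161+7.544) = 2164017361/510258300 ≈ 4.241 in

Q = 2164017361/510258300 in ≈ 4.241 in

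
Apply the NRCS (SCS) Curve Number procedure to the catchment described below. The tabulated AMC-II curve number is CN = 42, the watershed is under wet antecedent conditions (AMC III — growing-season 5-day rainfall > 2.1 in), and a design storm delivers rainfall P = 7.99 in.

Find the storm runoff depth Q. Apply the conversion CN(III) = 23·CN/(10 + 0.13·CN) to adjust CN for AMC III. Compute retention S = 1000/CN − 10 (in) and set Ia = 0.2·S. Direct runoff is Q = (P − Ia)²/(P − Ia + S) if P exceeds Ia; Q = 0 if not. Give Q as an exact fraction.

Q = 107529558889/29845391100 in ≈ 3.603 in

Adjust CN=42 to AMC III: 23·42/(10 + 0.13·42) → 966 ÷ (773/50) = 48300/773 ≈ 62.484
S = 1000/(48300/773) − 10 = 2900/483 in ≈ 6.004 in
Initial abstraction Ia = S/5 = (2900/483)/5 = 580/483 ≈ 1.201 in
Excess rainfall: 7.990 − 1.201 = 6.789 in; P > Ia so Q > 0
Runoff Q = (P−Ia)²/(P−Ia+S) = (6.789)²/(6.789+6.004) = 107529558889/29845391100 ≈ 3.603 in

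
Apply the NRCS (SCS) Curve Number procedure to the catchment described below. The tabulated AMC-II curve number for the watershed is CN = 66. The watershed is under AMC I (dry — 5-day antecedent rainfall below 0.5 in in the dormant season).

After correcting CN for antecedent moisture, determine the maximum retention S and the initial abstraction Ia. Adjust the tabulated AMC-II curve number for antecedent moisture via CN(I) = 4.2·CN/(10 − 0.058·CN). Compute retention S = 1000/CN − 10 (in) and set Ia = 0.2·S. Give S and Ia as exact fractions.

Adjust CN=66 to AMC I: 4.2·66/(10 − 0.058·66) → (1386/5) ÷ (1543/250) = 69300/1543 ≈ 44.913
Max retention: S = 1000/(69300/1543) − 10 = 8500/693 in (≈ 12.266 in)
Ia = 0.2·(8500/693) = 1700/693 in ≈ 2.453 in

S = 8500/693 in ≈ 12.266 in; Ia = 1700/693 in ≈ 2.453 in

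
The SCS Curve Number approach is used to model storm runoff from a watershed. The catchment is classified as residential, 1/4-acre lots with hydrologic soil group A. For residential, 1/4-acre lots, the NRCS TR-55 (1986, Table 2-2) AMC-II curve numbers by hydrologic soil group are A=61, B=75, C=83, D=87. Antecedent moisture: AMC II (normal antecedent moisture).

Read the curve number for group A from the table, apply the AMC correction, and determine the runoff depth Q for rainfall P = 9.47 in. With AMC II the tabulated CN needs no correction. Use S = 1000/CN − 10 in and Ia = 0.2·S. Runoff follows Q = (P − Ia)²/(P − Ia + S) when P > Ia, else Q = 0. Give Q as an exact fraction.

Q = 2496701089/542698700 in ≈ 4.601 in

NRCS table: residential, 1/4-acre lots, soil group A → CN(II) = 61
CN(II) = 61; AMC II needs no correction.
S = 1000/61 − 10 = 390/61 in ≈ 6.393 in
Ia = 0.2·(390/61) = 78/61 in ≈ 1.279 in
Since P=9.470 > Ia=1.279: effective rainfall P−Ia = 49967/6100 in
Q: (49967/6100)² ÷ (88967/6100) = 2496701089/542698700 in (≈ 4.601 in)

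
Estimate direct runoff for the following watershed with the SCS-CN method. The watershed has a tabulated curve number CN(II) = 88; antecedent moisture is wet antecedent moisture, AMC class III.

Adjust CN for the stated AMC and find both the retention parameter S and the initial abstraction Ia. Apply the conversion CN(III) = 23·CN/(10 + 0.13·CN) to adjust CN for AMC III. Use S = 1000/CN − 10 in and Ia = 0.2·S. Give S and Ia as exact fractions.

Wet (AMC III): CN(III) = 23·88/(10 + 0.13·88) = 2024/(536/25) = 6325/67 ≈ 94.403
Retention S: 1000/CN − 10 with CN=94.403 → S = 150/253 ≈ 0.593 in
Ia = 0.2·(150/253) = 30/253 in ≈ 0.119 in

S = 150/253 in ≈ 0.593 in; Ia = 30/253 in ≈ 0.119 in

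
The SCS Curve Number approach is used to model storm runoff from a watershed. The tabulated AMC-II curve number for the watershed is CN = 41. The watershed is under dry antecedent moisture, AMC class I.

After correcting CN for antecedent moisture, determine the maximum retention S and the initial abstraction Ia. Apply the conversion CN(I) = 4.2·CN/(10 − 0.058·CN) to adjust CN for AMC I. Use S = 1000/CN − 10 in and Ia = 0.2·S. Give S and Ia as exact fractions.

S = 29500/861 in ≈ 34.262 in; Ia = 5900/861 in ≈ 6.852 in

CN(I) from CN(II)=41: (4.2·41)/(10 − 0.058·41) = 86100/3811 ≈ 22.592
Max retention: S = 1000/(86100/3811) − 10 = 29500/861 in (≈ 34.262 in)
Ia = 0.2·(29500/861) = 5900/861 in ≈ 6.852 in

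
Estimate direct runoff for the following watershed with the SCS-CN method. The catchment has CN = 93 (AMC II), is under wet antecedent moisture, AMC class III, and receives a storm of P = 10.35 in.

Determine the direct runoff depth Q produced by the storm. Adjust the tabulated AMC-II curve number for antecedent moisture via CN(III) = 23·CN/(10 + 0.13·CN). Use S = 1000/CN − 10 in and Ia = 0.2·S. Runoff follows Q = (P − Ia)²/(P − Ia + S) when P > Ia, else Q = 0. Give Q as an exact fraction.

Q = 193576240729/19420964940 in ≈ 9.967 in

Wet (AMC III): CN(III) = 23·93/(10 + 0.13·93) = 2139/(2209/100) = 213900/2209 ≈ 96.831
Max retention: S = 1000/(213900/2209) − 10 = 700/2139 in (≈ 0.327 in)
Ia = 0.2·(700/2139) = 140/2139 in ≈ 0.065 in
Since P=10.350 > Ia=0.065: effective rainfall P−Ia = 439973/42780 in
Q = (439973/42780)²/((439973/42780) + 700/2139) = (193576240729/1830128400)/(453973/42780) = 193576240729/19420964940 in ≈ 9.967 in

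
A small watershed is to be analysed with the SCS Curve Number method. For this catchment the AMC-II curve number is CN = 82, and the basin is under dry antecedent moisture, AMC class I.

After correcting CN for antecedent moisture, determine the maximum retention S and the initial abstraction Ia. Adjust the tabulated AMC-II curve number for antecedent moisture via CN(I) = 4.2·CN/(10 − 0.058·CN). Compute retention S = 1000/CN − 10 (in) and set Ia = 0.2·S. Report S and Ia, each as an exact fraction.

S = 1500/287 in ≈ 5.226 in; Ia = 300/287 in ≈ 1.045 in

CN(I) from CN(II)=82: (4.2·82)/(10 − 0.058·82) = 28700/437 ≈ 65.675
S = 1000/(28700/437) − 10 = 1500/287 in ≈ 5.226 in
Initial abstraction Ia = S/5 = (1500/287)/5 = 300/287 ≈ 1.045 in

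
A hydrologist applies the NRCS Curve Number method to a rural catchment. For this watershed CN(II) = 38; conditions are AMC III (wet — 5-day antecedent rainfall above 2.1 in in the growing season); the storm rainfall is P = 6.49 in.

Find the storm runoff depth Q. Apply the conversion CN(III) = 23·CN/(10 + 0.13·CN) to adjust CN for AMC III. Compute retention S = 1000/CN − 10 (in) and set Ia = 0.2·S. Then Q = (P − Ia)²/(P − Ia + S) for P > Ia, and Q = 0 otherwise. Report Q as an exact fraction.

Adjust CN=38 to AMC III: 23·38/(10 + 0.13·38) → 874 ÷ (747/50) = 43700/747 ≈ 58.501
S = 1000/(43700/747) − 10 = 3100/437 in ≈ 7.094 in
Initial abstraction Ia = S/5 = (3100/437)/5 = 620/437 ≈ 1.419 in
P − Ia = 6.490 − 1.419 = 221613/43700 ≈ 5.071 in (> 0, runoff occurs)
Q = (221613/43700)²/((221613/43700) + 3100/437) = (49112321769/1909690000)/(531613/43700) = 49112321769/23231488100 in ≈ 2.114 in

Q = 49112321769/23231488100 in ≈ 2.114 in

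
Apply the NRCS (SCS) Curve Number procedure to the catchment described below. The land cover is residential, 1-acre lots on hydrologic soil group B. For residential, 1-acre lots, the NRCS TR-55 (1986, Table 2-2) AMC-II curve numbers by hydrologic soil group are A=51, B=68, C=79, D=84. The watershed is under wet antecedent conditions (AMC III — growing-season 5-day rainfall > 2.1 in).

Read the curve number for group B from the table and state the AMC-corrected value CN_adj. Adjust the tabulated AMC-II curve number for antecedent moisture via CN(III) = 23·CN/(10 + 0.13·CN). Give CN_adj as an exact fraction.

NRCS table: residential, 1-acre lots, soil group B → CN(II) = 68
Wet (AMC III): CN(III) = 23·68/(10 + 0.13·68) = 1564/(471/25) = 39100/471 ≈ 83.015

CN_adj = 39100/471 ≈ 83.015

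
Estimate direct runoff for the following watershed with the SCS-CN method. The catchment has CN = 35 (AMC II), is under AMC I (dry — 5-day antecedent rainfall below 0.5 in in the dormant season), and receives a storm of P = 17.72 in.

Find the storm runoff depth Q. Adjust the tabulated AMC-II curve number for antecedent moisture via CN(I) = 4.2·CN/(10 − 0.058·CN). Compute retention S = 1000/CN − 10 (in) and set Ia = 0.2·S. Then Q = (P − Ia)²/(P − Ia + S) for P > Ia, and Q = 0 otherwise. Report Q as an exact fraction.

Q = 1064129641/717069675 in ≈ 1.484 in

CN(I) from CN(II)=35: (4.2·35)/(10 − 0.058·35) = 14700/797 ≈ 18.444
S = 1000/(14700/797) − 10 = 6500/147 in ≈ 44.218 in
Ia = 0.2S: 0.2·44.218 = 8.844 in (exactly 1300/147)
P − Ia = 17.720 − 8.844 = 32621/3675 ≈ 8.876 in (> 0, runoff occurs)
Q = (32621/3675)²/((32621/3675) + 6500/147) = (1064129641/13505625)/(195121/3675) = 1064129641/717069675 in ≈ 1.484 in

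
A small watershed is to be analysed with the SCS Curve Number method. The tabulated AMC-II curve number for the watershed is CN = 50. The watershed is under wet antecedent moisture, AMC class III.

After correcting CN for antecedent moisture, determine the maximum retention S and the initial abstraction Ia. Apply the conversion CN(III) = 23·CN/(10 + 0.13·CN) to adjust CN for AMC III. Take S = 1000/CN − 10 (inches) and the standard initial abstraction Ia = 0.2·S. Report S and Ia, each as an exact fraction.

S = 100/23 in ≈ 4.348 in; Ia = 20/23 in ≈ 0.870 in

CN(III) from CN(II)=50: (23·50)/(10 + 0.13·50) = 2300/33 ≈ 69.697
S = 1000/(2300/33) − 10 = 100/23 in ≈ 4.348 in
Initial abstraction Ia = S/5 = (100/23)/5 = 20/23 ≈ 0.870 in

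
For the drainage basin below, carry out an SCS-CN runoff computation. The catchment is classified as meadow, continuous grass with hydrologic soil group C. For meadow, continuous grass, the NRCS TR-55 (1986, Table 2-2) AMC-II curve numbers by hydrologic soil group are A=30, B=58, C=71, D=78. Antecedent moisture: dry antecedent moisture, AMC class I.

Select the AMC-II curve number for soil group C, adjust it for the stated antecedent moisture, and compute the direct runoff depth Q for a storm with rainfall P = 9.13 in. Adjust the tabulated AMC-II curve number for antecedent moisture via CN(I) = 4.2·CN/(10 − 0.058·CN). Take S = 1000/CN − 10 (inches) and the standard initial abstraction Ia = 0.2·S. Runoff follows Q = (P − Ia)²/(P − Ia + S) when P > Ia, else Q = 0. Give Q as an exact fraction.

NRCS table: meadow, continuous grass, soil group C → CN(II) = 71
Dry (AMC I): CN(I) = 4.2·71/(10 − 0.058·71) = (1491/5)/(2941/500) = 149100/2941 ≈ 50.697
S = 1000/(149100/2941) − 10 = 14500/1491 in ≈ 9.725 in
Initial abstraction Ia = S/5 = (14500/1491)/5 = 2900/1491 ≈ 1.945 in
P − Ia = 9.130 − 1.945 = 1071283/149100 ≈ 7.185 in (> 0, runoff occurs)
Q = (1071283/149100)²/((1071283/149100) + 14500/1491) = (1147647266089/22230810000)/(2521283/149100) = 1147647266089/375923295300 in ≈ 3.053 in

Q = 1147647266089/375923295300 in ≈ 3.053 in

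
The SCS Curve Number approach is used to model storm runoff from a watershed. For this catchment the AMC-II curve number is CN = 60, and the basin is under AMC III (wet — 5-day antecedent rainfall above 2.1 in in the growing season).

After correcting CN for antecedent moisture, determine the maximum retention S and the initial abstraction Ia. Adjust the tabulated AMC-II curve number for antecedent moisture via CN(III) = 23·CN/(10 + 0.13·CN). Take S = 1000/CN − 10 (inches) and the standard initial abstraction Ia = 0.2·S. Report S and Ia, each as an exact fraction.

Adjust CN=60 to AMC III: 23·60/(10 + 0.13·60) → 1380 ÷ (89/5) = 6900/89 ≈ 77.528
S = 1000/(6900/89) − 10 = 200/69 in ≈ 2.899 in
Ia = 0.2·(200/69) = 40/69 in ≈ 0.580 in

S = 200/69 in ≈ 2.899 in; Ia = 40/69 in ≈ 0.580 in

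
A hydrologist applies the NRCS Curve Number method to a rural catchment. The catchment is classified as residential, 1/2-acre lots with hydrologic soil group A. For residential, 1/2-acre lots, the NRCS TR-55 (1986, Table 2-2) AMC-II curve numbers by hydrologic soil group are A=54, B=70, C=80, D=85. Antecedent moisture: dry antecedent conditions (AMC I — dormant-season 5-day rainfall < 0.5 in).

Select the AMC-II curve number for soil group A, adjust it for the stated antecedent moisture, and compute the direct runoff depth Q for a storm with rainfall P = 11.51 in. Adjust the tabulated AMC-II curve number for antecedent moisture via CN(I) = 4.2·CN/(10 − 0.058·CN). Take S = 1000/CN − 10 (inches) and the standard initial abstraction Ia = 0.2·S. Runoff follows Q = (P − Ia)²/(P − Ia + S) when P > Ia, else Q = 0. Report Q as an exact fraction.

NRCS table: residential, 1/2-acre lots, soil group A → CN(II) = 54
Adjust CN=54 to AMC I: 4.2·54/(10 − 0.058·54) → (1134/5) ÷ (1717/250) = 56700/1717 ≈ 33.023
Retention S: 1000/CN − 10 with CN=33.023 → S = 11500/567 ≈ 20.282 in
Ia = 0.2·(11500/567) = 2300/567 in ≈ 4.056 in
Excess rainfall: 11.510 − 4.056 = 7.454 in; P > Ia so Q > 0
Runoff Q = (P−Ia)²/(P−Ia+S) = (7.454)²/(7.454+20.282) = 178605128689/89167383900 ≈ 2.003 in

Q = 178605128689/89167383900 in ≈ 2.003 in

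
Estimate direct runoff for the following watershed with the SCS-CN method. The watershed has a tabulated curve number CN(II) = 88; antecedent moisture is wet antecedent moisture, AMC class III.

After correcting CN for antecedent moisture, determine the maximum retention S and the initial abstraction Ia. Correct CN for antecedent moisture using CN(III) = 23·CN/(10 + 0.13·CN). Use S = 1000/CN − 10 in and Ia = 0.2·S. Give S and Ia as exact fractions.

Wet (AMC III): CN(III) = 23·88/(10 + 0.13·88) = 2024/(536/25) = 6325/67 ≈ 94.403
S = 1000/(6325/67) − 10 = 150/253 in ≈ 0.593 in
Initial abstraction Ia = S/5 = (150/253)/5 = 30/253 ≈ 0.119 in

S = 150/253 in ≈ 0.593 in; Ia = 30/253 in ≈ 0.119 in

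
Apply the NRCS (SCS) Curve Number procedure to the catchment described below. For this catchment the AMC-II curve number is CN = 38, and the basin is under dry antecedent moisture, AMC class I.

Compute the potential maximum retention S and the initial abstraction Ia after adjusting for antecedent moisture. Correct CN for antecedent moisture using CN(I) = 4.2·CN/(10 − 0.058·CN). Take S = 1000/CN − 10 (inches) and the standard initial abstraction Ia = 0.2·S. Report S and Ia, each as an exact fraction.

S = 15500/399 in ≈ 38.847 in; Ia = 3100/399 in ≈ 7.769 in

Dry (AMC I): CN(I) = 4.2·38/(10 − 0.058·38) = (798/5)/(1949/250) = 39900/1949 ≈ 20.472
Retention S: 1000/CN − 10 with CN=20.472 → S = 15500/399 ≈ 38.847 in
Ia = 0.2·(15500/399) = 3100/399 in ≈ 7.769 in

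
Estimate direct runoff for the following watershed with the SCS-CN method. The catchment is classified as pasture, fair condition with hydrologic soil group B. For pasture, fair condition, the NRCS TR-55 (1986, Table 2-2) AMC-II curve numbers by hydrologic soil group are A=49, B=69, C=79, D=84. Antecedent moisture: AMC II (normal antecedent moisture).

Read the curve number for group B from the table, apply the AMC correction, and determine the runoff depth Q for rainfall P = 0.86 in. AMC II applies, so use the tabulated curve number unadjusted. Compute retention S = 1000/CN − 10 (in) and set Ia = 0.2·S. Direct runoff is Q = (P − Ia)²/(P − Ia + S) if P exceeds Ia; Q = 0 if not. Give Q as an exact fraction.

Q = 0 in ≈ 0.000 in

NRCS table: pasture, fair condition, soil group B → CN(II) = 69
CN(II) = 69; AMC II needs no correction.
S = 1000/69 − 10 = 310/69 in ≈ 4.493 in
Initial abstraction Ia = S/5 = (310/69)/5 = 62/69 ≈ 0.899 in
P = 0.860 ≤ Ia = 0.899 in: entire storm abstracted, Q = 0.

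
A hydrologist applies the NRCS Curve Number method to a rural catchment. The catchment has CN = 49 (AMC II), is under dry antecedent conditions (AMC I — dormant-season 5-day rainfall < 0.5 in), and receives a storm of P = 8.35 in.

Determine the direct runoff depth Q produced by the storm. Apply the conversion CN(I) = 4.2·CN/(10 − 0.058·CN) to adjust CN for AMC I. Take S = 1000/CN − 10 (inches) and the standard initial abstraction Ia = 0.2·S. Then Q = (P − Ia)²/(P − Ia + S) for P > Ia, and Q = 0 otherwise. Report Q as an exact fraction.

Q = 542004961/1325907660 in ≈ 0.409 in

Adjust CN=49 to AMC I: 4.2·49/(10 − 0.058·49) → (1029/5) ÷ (3579/500) = 34300/1193 ≈ 28.751
S = 1000/(34300/1193) − 10 = 8500/343 in ≈ 24.781 in
Initial abstraction Ia = S/5 = (8500/343)/5 = 1700/343 ≈ 4.956 in
Since P=8.350 > Ia=4.956: effective rainfall P−Ia = 23281/6860 in
Q = (23281/6860)²/((23281/6860) + 8500/343) = (542004961/47059600)/(193281/6860) = 542004961/1325907660 in ≈ 0.409 in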